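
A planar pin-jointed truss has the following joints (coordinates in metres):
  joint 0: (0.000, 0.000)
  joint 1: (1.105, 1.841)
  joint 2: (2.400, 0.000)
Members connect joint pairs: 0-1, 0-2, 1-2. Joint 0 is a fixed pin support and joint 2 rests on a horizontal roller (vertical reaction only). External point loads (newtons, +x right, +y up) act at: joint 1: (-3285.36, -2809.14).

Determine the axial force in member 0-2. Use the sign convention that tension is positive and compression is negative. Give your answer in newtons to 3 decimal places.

N=3 nodes, M=3 members, R=3 reactions → 2N=6, M+R=6
member 0 (0-1): L=2.1472, (cx,cy)=(0.5146,0.8574)
member 1 (0-2): L=2.4000, (cx,cy)=(1.0000,0.0000)
member 2 (1-2): L=2.2508, (cx,cy)=(0.5753,-0.8179)
solve A·x = −loads:
  F[0-1] = -4707.0907 N (compression)
  F[0-2] = -862.9371 N (compression)
  F[1-2] = +1499.8750 N (tension)
  Rx@0 = +3285.3600 N
  Ry@0 = +4035.9100 N
  Ry@2 = -1226.7700 N

-862.937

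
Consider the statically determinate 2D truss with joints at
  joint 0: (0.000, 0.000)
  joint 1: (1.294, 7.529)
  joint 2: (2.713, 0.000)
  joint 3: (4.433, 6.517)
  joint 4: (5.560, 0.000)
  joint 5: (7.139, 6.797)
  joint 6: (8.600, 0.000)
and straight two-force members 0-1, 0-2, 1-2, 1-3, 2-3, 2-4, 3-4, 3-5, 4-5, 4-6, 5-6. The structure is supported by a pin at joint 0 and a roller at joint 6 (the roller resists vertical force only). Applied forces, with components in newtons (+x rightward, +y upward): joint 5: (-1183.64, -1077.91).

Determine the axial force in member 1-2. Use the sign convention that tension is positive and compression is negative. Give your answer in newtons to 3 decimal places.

1279.096

N=7 nodes, M=11 members, R=3 reactions → 2N=14, M+R=14
member 0 (0-1): L=7.6394, (cx,cy)=(0.1694,0.9855)
member 1 (0-2): L=2.7130, (cx,cy)=(1.0000,0.0000)
member 2 (1-2): L=7.6616, (cx,cy)=(0.1852,-0.9827)
member 3 (1-3): L=3.2981, (cx,cy)=(0.9518,-0.3068)
member 4 (2-3): L=6.7402, (cx,cy)=(0.2552,0.9669)
member 5 (2-4): L=2.8470, (cx,cy)=(1.0000,0.0000)
member 6 (3-4): L=6.6137, (cx,cy)=(0.1704,-0.9854)
member 7 (3-5): L=2.7204, (cx,cy)=(0.9947,0.1029)
member 8 (4-5): L=6.9780, (cx,cy)=(0.2263,0.9741)
member 9 (4-6): L=3.0400, (cx,cy)=(1.0000,0.0000)
member 10 (5-6): L=6.9522, (cx,cy)=(0.2101,-0.9777)
solve A·x = −loads:
  F[0-1] = -1135.0088 N (compression)
  F[0-2] = -991.3862 N (compression)
  F[1-2] = +1279.0956 N (tension)
  F[1-3] = -450.9074 N (compression)
  F[2-3] = -1300.0068 N (compression)
  F[2-4] = -422.7395 N (compression)
  F[3-4] = +1036.7574 N (tension)
  F[3-5] = -942.5730 N (compression)
  F[4-5] = -1048.7983 N (compression)
  F[4-6] = -8.7479 N (compression)
  F[5-6] = +41.6274 N (tension)
  Rx@0 = +1183.6400 N
  Ry@0 = +1118.6079 N
  Ry@6 = -40.6979 N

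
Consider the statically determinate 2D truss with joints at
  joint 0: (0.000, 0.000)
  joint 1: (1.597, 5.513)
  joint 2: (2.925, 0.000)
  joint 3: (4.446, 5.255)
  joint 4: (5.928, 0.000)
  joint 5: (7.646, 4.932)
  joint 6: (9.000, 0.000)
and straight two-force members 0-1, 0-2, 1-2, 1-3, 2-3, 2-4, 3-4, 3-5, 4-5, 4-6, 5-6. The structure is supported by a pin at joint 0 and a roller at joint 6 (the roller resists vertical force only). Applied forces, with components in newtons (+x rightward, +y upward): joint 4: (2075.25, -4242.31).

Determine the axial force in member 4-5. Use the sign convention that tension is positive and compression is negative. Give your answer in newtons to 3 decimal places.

N=7 nodes, M=11 members, R=3 reactions → 2N=14, M+R=14
member 0 (0-1): L=5.7396, (cx,cy)=(0.2782,0.9605)
member 1 (0-2): L=2.9250, (cx,cy)=(1.0000,0.0000)
member 2 (1-2): L=5.6707, (cx,cy)=(0.2342,-0.9722)
member 3 (1-3): L=2.8607, (cx,cy)=(0.9959,-0.0902)
member 4 (2-3): L=5.4707, (cx,cy)=(0.2780,0.9606)
member 5 (2-4): L=3.0030, (cx,cy)=(1.0000,0.0000)
member 6 (3-4): L=5.4600, (cx,cy)=(0.2714,-0.9625)
member 7 (3-5): L=3.2163, (cx,cy)=(0.9949,-0.1004)
member 8 (4-5): L=5.2227, (cx,cy)=(0.3290,0.9443)
member 9 (4-6): L=3.0720, (cx,cy)=(1.0000,0.0000)
member 10 (5-6): L=5.1145, (cx,cy)=(0.2647,-0.9643)
solve A·x = −loads:
  F[0-1] = -1507.5735 N (compression)
  F[0-2] = +2494.7172 N (tension)
  F[1-2] = +1562.6211 N (tension)
  F[1-3] = -788.6260 N (compression)
  F[2-3] = -1581.5215 N (compression)
  F[2-4] = +3300.3678 N (tension)
  F[3-4] = +1680.8555 N (tension)
  F[3-5] = -1689.8953 N (compression)
  F[4-5] = +2779.2295 N (tension)
  F[4-6] = +767.1207 N (tension)
  F[5-6] = -2897.6557 N (compression)
  Rx@0 = -2075.2500 N
  Ry@0 = +1448.0418 N
  Ry@6 = +2794.2682 N

2779.230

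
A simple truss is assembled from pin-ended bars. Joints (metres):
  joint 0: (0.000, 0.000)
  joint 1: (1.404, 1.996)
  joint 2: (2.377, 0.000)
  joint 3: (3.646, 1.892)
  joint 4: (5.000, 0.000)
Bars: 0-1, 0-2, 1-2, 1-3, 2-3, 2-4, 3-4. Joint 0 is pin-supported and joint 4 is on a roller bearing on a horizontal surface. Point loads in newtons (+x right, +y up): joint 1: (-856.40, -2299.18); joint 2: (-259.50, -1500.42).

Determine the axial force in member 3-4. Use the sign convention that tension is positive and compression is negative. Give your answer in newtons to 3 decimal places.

-1250.641

N=5 nodes, M=7 members, R=3 reactions → 2N=10, M+R=10
member 0 (0-1): L=2.4403, (cx,cy)=(0.5753,0.8179)
member 1 (0-2): L=2.3770, (cx,cy)=(1.0000,0.0000)
member 2 (1-2): L=2.2205, (cx,cy)=(0.4382,-0.8989)
member 3 (1-3): L=2.2444, (cx,cy)=(0.9989,-0.0463)
member 4 (2-3): L=2.2782, (cx,cy)=(0.5570,0.8305)
member 5 (2-4): L=2.6230, (cx,cy)=(1.0000,0.0000)
member 6 (3-4): L=2.3266, (cx,cy)=(0.5820,-0.8132)
solve A·x = −loads:
  F[0-1] = -3401.9991 N (compression)
  F[0-2] = +841.3755 N (tension)
  F[1-2] = +608.3278 N (tension)
  F[1-3] = -1368.9055 N (compression)
  F[2-3] = +1148.2362 N (tension)
  F[2-4] = +727.8355 N (tension)
  F[3-4] = -1250.6413 N (compression)
  Rx@0 = +1115.9000 N
  Ry@0 = +2782.5655 N
  Ry@4 = +1017.0345 N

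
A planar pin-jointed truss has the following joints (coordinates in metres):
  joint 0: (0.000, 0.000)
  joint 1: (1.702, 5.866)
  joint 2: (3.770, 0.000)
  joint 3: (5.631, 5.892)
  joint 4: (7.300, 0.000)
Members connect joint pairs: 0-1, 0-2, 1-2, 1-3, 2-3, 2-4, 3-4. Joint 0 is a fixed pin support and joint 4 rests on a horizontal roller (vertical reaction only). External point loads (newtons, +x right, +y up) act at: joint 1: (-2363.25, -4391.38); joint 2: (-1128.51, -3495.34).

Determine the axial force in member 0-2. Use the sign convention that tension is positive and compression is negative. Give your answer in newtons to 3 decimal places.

-1473.281

N=5 nodes, M=7 members, R=3 reactions → 2N=10, M+R=10
member 0 (0-1): L=6.1079, (cx,cy)=(0.2787,0.9604)
member 1 (0-2): L=3.7700, (cx,cy)=(1.0000,0.0000)
member 2 (1-2): L=6.2199, (cx,cy)=(0.3325,-0.9431)
member 3 (1-3): L=3.9291, (cx,cy)=(1.0000,0.0066)
member 4 (2-3): L=6.1789, (cx,cy)=(0.3012,0.9536)
member 5 (2-4): L=3.5300, (cx,cy)=(1.0000,0.0000)
member 6 (3-4): L=6.1238, (cx,cy)=(0.2725,-0.9621)
solve A·x = −loads:
  F[0-1] = -7243.6672 N (compression)
  F[0-2] = -1473.2808 N (compression)
  F[1-2] = +2716.2093 N (tension)
  F[1-3] = -558.3368 N (compression)
  F[2-3] = +979.1236 N (tension)
  F[2-4] = +263.4266 N (tension)
  F[3-4] = -966.5538 N (compression)
  Rx@0 = +3491.7600 N
  Ry@0 = +6956.7562 N
  Ry@4 = +929.9638 N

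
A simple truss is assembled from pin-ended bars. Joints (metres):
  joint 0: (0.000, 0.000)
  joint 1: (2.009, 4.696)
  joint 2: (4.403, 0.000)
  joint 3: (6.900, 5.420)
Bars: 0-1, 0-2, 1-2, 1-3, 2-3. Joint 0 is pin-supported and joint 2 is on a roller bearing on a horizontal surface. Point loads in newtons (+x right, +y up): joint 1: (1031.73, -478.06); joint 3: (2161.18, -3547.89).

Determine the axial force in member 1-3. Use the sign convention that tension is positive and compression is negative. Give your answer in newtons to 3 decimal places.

4117.881

N=4 nodes, M=5 members, R=3 reactions → 2N=8, M+R=8
member 0 (0-1): L=5.1077, (cx,cy)=(0.3933,0.9194)
member 1 (0-2): L=4.4030, (cx,cy)=(1.0000,0.0000)
member 2 (1-2): L=5.2710, (cx,cy)=(0.4542,-0.8909)
member 3 (1-3): L=4.9443, (cx,cy)=(0.9892,0.1464)
member 4 (2-3): L=5.9675, (cx,cy)=(0.4184,0.9082)
solve A·x = −loads:
  F[0-1] = +5996.1831 N (tension)
  F[0-2] = +834.4403 N (tension)
  F[1-2] = -6047.7006 N (compression)
  F[1-3] = +4117.8810 N (tension)
  F[2-3] = -4570.1995 N (compression)
  Rx@0 = -3192.9100 N
  Ry@0 = -5512.8788 N
  Ry@2 = +9538.8288 N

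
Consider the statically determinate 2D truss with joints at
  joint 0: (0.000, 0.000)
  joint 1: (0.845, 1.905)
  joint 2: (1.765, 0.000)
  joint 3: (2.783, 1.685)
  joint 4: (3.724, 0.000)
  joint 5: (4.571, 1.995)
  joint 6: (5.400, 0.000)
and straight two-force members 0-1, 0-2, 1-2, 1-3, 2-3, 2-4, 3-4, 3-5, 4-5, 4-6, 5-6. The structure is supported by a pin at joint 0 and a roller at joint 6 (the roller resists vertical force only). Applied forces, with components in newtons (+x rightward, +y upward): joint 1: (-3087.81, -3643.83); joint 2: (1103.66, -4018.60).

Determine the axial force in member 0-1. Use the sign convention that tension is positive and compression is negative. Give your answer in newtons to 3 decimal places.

-7513.402

N=7 nodes, M=11 members, R=3 reactions → 2N=14, M+R=14
member 0 (0-1): L=2.0840, (cx,cy)=(0.4055,0.9141)
member 1 (0-2): L=1.7650, (cx,cy)=(1.0000,0.0000)
member 2 (1-2): L=2.1155, (cx,cy)=(0.4349,-0.9005)
member 3 (1-3): L=1.9504, (cx,cy)=(0.9936,-0.1128)
member 4 (2-3): L=1.9686, (cx,cy)=(0.5171,0.8559)
member 5 (2-4): L=1.9590, (cx,cy)=(1.0000,0.0000)
member 6 (3-4): L=1.9299, (cx,cy)=(0.4876,-0.8731)
member 7 (3-5): L=1.8147, (cx,cy)=(0.9853,0.1708)
member 8 (4-5): L=2.1674, (cx,cy)=(0.3908,0.9205)
member 9 (4-6): L=1.6760, (cx,cy)=(1.0000,0.0000)
member 10 (5-6): L=2.1604, (cx,cy)=(0.3837,-0.9234)
solve A·x = −loads:
  F[0-1] = -7513.4022 N (compression)
  F[0-2] = +1062.3132 N (tension)
  F[1-2] = +3782.7057 N (tension)
  F[1-3] = -1613.9809 N (compression)
  F[2-3] = +715.3933 N (tension)
  F[2-4] = +1233.7455 N (tension)
  F[3-4] = -1052.8996 N (compression)
  F[3-5] = -731.1224 N (compression)
  F[4-5] = +998.6845 N (tension)
  F[4-6] = +330.0908 N (tension)
  F[5-6] = -860.2212 N (compression)
  Rx@0 = +1984.1500 N
  Ry@0 = +6868.0620 N
  Ry@6 = +794.3680 N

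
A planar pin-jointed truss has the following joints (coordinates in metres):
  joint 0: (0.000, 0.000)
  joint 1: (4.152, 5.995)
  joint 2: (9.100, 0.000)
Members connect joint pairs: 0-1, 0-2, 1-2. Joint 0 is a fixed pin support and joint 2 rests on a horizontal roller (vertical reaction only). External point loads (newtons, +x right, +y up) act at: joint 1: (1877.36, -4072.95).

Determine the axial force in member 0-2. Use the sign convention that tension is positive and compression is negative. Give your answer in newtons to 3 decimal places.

N=3 nodes, M=3 members, R=3 reactions → 2N=6, M+R=6
member 0 (0-1): L=7.2924, (cx,cy)=(0.5694,0.8221)
member 1 (0-2): L=9.1000, (cx,cy)=(1.0000,0.0000)
member 2 (1-2): L=7.7732, (cx,cy)=(0.6365,-0.7712)
solve A·x = −loads:
  F[0-1] = -1189.4368 N (compression)
  F[0-2] = +2554.5774 N (tension)
  F[1-2] = -4013.1884 N (compression)
  Rx@0 = -1877.3600 N
  Ry@0 = +977.8224 N
  Ry@2 = +3095.1276 N

2554.577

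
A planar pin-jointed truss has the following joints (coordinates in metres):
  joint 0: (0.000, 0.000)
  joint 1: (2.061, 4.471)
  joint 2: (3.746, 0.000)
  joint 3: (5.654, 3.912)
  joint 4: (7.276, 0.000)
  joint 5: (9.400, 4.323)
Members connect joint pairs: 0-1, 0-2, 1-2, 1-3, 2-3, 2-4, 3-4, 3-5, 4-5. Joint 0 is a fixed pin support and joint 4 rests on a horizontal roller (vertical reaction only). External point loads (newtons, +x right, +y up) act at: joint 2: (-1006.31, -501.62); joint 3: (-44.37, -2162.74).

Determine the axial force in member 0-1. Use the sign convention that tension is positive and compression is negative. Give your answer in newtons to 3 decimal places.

N=6 nodes, M=9 members, R=3 reactions → 2N=12, M+R=12
member 0 (0-1): L=4.9232, (cx,cy)=(0.4186,0.9082)
member 1 (0-2): L=3.7460, (cx,cy)=(1.0000,0.0000)
member 2 (1-2): L=4.7780, (cx,cy)=(0.3527,-0.9358)
member 3 (1-3): L=3.6362, (cx,cy)=(0.9881,-0.1537)
member 4 (2-3): L=4.3525, (cx,cy)=(0.4384,0.8988)
member 5 (2-4): L=3.5300, (cx,cy)=(1.0000,0.0000)
member 6 (3-4): L=4.2349, (cx,cy)=(0.3830,-0.9237)
member 7 (3-5): L=3.7685, (cx,cy)=(0.9940,0.1091)
member 8 (4-5): L=4.8166, (cx,cy)=(0.4410,0.8975)
solve A·x = −loads:
  F[0-1] = -825.1322 N (compression)
  F[0-2] = -705.2524 N (compression)
  F[1-2] = +911.6857 N (tension)
  F[1-3] = -674.9659 N (compression)
  F[2-3] = -391.0696 N (compression)
  F[2-4] = +794.0054 N (tension)
  F[3-4] = -2073.0929 N (compression)
  F[3-5] = +0.0000 N (tension)
  F[4-5] = -0.0000 N (compression)
  Rx@0 = +1050.6800 N
  Ry@0 = +749.3483 N
  Ry@4 = +1915.0117 N

-825.132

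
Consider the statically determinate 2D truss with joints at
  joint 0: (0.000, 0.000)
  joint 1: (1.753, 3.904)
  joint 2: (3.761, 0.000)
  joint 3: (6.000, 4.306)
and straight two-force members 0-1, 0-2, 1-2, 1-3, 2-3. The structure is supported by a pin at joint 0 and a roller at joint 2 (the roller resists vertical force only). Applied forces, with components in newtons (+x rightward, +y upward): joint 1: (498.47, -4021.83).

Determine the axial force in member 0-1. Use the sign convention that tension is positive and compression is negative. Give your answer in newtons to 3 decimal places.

-1786.603

N=4 nodes, M=5 members, R=3 reactions → 2N=8, M+R=8
member 0 (0-1): L=4.2795, (cx,cy)=(0.4096,0.9123)
member 1 (0-2): L=3.7610, (cx,cy)=(1.0000,0.0000)
member 2 (1-2): L=4.3901, (cx,cy)=(0.4574,-0.8893)
member 3 (1-3): L=4.2660, (cx,cy)=(0.9956,0.0942)
member 4 (2-3): L=4.8533, (cx,cy)=(0.4613,0.8872)
solve A·x = −loads:
  F[0-1] = -1786.6027 N (compression)
  F[0-2] = +1230.3091 N (tension)
  F[1-2] = -2689.8518 N (compression)
  F[1-3] = +0.0000 N (tension)
  F[2-3] = +0.0000 N (tension)
  Rx@0 = -498.4700 N
  Ry@0 = +1629.8346 N
  Ry@2 = +2391.9954 N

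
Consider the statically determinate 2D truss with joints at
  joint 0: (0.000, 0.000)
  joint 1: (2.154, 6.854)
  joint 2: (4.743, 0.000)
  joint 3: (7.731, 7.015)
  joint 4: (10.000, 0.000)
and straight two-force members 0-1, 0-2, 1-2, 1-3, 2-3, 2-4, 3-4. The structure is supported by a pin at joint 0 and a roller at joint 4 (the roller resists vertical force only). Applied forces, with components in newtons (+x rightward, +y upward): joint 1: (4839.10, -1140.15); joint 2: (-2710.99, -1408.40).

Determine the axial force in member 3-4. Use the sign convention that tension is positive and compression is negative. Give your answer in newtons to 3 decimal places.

-4446.095

N=5 nodes, M=7 members, R=3 reactions → 2N=10, M+R=10
member 0 (0-1): L=7.1845, (cx,cy)=(0.2998,0.9540)
member 1 (0-2): L=4.7430, (cx,cy)=(1.0000,0.0000)
member 2 (1-2): L=7.3267, (cx,cy)=(0.3534,-0.9355)
member 3 (1-3): L=5.5793, (cx,cy)=(0.9996,0.0289)
member 4 (2-3): L=7.6249, (cx,cy)=(0.3919,0.9200)
member 5 (2-4): L=5.2570, (cx,cy)=(1.0000,0.0000)
member 6 (3-4): L=7.3728, (cx,cy)=(0.3078,-0.9515)
solve A·x = −loads:
  F[0-1] = +1762.8560 N (tension)
  F[0-2] = +1599.5844 N (tension)
  F[1-2] = -3115.5698 N (compression)
  F[1-3] = -3210.9749 N (compression)
  F[2-3] = +4698.7884 N (tension)
  F[2-4] = +1368.2932 N (tension)
  F[3-4] = -4446.0952 N (compression)
  Rx@0 = -2128.1100 N
  Ry@0 = -1681.7616 N
  Ry@4 = +4230.3116 N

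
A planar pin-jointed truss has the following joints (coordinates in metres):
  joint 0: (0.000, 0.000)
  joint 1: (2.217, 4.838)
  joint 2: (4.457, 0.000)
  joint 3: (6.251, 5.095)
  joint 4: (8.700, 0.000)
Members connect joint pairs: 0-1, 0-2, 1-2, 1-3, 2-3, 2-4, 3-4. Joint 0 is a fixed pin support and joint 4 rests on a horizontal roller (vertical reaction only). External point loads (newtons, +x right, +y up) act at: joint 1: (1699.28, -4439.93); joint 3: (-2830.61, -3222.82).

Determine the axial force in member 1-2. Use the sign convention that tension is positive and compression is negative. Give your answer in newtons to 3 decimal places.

N=5 nodes, M=7 members, R=3 reactions → 2N=10, M+R=10
member 0 (0-1): L=5.3218, (cx,cy)=(0.4166,0.9091)
member 1 (0-2): L=4.4570, (cx,cy)=(1.0000,0.0000)
member 2 (1-2): L=5.3314, (cx,cy)=(0.4202,-0.9075)
member 3 (1-3): L=4.0422, (cx,cy)=(0.9980,0.0636)
member 4 (2-3): L=5.4016, (cx,cy)=(0.3321,0.9432)
member 5 (2-4): L=4.2430, (cx,cy)=(1.0000,0.0000)
member 6 (3-4): L=5.6530, (cx,cy)=(0.4332,-0.9013)
solve A·x = −loads:
  F[0-1] = -5421.2837 N (compression)
  F[0-2] = +1127.1226 N (tension)
  F[1-2] = +253.0321 N (tension)
  F[1-3] = -4072.2838 N (compression)
  F[2-3] = -243.4331 N (compression)
  F[2-4] = +1314.2843 N (tension)
  F[3-4] = -3033.7584 N (compression)
  Rx@0 = +1131.3300 N
  Ry@0 = +4928.4590 N
  Ry@4 = +2734.2910 N

253.032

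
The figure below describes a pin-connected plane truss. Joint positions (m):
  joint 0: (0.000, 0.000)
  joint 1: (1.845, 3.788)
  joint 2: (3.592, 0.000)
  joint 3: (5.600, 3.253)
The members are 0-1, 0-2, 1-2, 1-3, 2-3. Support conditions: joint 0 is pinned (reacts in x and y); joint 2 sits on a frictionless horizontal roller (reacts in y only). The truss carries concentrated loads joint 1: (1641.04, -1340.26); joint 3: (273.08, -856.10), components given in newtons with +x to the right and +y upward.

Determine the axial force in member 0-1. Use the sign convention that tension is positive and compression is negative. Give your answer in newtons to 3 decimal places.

N=4 nodes, M=5 members, R=3 reactions → 2N=8, M+R=8
member 0 (0-1): L=4.2134, (cx,cy)=(0.4379,0.8990)
member 1 (0-2): L=3.5920, (cx,cy)=(1.0000,0.0000)
member 2 (1-2): L=4.1714, (cx,cy)=(0.4188,-0.9081)
member 3 (1-3): L=3.7929, (cx,cy)=(0.9900,-0.1411)
member 4 (2-3): L=3.8228, (cx,cy)=(0.5253,0.8509)
solve A·x = −loads:
  F[0-1] = +2007.2980 N (tension)
  F[0-2] = +1035.1527 N (tension)
  F[1-2] = -3578.8201 N (compression)
  F[1-3] = +744.1763 N (tension)
  F[2-3] = -882.7099 N (compression)
  Rx@0 = -1914.1200 N
  Ry@0 = -1804.6223 N
  Ry@2 = +4000.9823 N

2007.298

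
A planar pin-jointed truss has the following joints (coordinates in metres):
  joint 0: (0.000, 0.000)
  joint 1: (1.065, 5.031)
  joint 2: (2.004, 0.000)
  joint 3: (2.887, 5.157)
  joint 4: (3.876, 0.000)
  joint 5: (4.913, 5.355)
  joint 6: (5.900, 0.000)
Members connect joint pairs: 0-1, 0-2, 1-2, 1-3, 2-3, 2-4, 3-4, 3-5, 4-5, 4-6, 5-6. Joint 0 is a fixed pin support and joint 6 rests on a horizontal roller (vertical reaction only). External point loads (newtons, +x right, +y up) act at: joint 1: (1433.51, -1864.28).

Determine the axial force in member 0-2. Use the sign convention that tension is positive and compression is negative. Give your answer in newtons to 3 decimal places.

N=7 nodes, M=11 members, R=3 reactions → 2N=14, M+R=14
member 0 (0-1): L=5.1425, (cx,cy)=(0.2071,0.9783)
member 1 (0-2): L=2.0040, (cx,cy)=(1.0000,0.0000)
member 2 (1-2): L=5.1179, (cx,cy)=(0.1835,-0.9830)
member 3 (1-3): L=1.8264, (cx,cy)=(0.9976,0.0690)
member 4 (2-3): L=5.2320, (cx,cy)=(0.1688,0.9857)
member 5 (2-4): L=1.8720, (cx,cy)=(1.0000,0.0000)
member 6 (3-4): L=5.2510, (cx,cy)=(0.1883,-0.9821)
member 7 (3-5): L=2.0357, (cx,cy)=(0.9953,0.0973)
member 8 (4-5): L=5.4545, (cx,cy)=(0.1901,0.9818)
member 9 (4-6): L=2.0240, (cx,cy)=(1.0000,0.0000)
member 10 (5-6): L=5.4452, (cx,cy)=(0.1813,-0.9834)
solve A·x = −loads:
  F[0-1] = -312.1582 N (compression)
  F[0-2] = +1498.1574 N (tension)
  F[1-2] = -1669.6525 N (compression)
  F[1-3] = -1194.6653 N (compression)
  F[2-3] = +1665.1950 N (tension)
  F[2-4] = +910.7880 N (tension)
  F[3-4] = -1647.0607 N (compression)
  F[3-5] = -603.4321 N (compression)
  F[4-5] = +1647.6339 N (tension)
  F[4-6] = +287.3247 N (tension)
  F[5-6] = -1585.1471 N (compression)
  Rx@0 = -1433.5100 N
  Ry@0 = +305.3907 N
  Ry@6 = +1558.8893 N

1498.157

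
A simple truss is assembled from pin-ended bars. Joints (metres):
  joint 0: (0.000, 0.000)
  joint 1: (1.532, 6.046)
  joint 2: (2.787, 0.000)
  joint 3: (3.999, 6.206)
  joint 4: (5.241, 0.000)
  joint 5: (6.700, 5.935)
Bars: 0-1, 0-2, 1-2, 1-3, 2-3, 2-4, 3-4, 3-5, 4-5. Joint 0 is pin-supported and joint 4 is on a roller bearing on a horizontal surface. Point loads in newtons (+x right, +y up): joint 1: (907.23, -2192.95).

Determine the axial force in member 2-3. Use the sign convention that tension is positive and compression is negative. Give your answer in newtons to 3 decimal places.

N=6 nodes, M=9 members, R=3 reactions → 2N=12, M+R=12
member 0 (0-1): L=6.2371, (cx,cy)=(0.2456,0.9694)
member 1 (0-2): L=2.7870, (cx,cy)=(1.0000,0.0000)
member 2 (1-2): L=6.1749, (cx,cy)=(0.2032,-0.9791)
member 3 (1-3): L=2.4722, (cx,cy)=(0.9979,0.0647)
member 4 (2-3): L=6.3232, (cx,cy)=(0.1917,0.9815)
member 5 (2-4): L=2.4540, (cx,cy)=(1.0000,0.0000)
member 6 (3-4): L=6.3291, (cx,cy)=(0.1962,-0.9806)
member 7 (3-5): L=2.7146, (cx,cy)=(0.9950,-0.0998)
member 8 (4-5): L=6.1117, (cx,cy)=(0.2387,0.9711)
solve A·x = −loads:
  F[0-1] = -521.3210 N (compression)
  F[0-2] = +1035.2810 N (tension)
  F[1-2] = -1768.3431 N (compression)
  F[1-3] = -677.2979 N (compression)
  F[2-3] = +1764.1445 N (tension)
  F[2-4] = +337.7376 N (tension)
  F[3-4] = -1721.0638 N (compression)
  F[3-5] = +0.0000 N (tension)
  F[4-5] = -0.0000 N (compression)
  Rx@0 = -907.2300 N
  Ry@0 = +505.3499 N
  Ry@4 = +1687.6001 N

1764.144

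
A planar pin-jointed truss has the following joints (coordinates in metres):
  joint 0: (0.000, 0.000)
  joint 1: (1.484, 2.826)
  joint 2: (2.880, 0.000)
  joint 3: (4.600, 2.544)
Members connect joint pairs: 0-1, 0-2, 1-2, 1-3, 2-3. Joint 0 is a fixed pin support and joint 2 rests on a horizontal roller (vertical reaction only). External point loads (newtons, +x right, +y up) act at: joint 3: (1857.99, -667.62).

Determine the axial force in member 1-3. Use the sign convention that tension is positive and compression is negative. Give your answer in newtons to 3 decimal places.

N=4 nodes, M=5 members, R=3 reactions → 2N=8, M+R=8
member 0 (0-1): L=3.1919, (cx,cy)=(0.4649,0.8854)
member 1 (0-2): L=2.8800, (cx,cy)=(1.0000,0.0000)
member 2 (1-2): L=3.1520, (cx,cy)=(0.4429,-0.8966)
member 3 (1-3): L=3.1287, (cx,cy)=(0.9959,-0.0901)
member 4 (2-3): L=3.0709, (cx,cy)=(0.5601,0.8284)
solve A·x = −loads:
  F[0-1] = +2304.1008 N (tension)
  F[0-2] = +786.7678 N (tension)
  F[1-2] = -2494.9309 N (compression)
  F[1-3] = +2185.1051 N (tension)
  F[2-3] = -568.1518 N (compression)
  Rx@0 = -1857.9900 N
  Ry@0 = -2039.9420 N
  Ry@2 = +2707.5620 N

2185.105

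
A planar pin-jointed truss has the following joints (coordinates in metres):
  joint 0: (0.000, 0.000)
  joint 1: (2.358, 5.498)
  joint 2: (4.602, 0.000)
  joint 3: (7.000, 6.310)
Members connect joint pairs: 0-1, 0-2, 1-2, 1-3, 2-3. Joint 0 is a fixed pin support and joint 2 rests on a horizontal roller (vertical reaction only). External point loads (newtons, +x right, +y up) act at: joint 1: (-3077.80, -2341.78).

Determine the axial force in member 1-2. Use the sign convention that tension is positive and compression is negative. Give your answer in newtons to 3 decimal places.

N=4 nodes, M=5 members, R=3 reactions → 2N=8, M+R=8
member 0 (0-1): L=5.9823, (cx,cy)=(0.3942,0.9190)
member 1 (0-2): L=4.6020, (cx,cy)=(1.0000,0.0000)
member 2 (1-2): L=5.9383, (cx,cy)=(0.3779,-0.9259)
member 3 (1-3): L=4.7125, (cx,cy)=(0.9850,0.1723)
member 4 (2-3): L=6.7503, (cx,cy)=(0.3552,0.9348)
solve A·x = −loads:
  F[0-1] = -5243.4277 N (compression)
  F[0-2] = -1011.0433 N (compression)
  F[1-2] = +2675.5303 N (tension)
  F[1-3] = +0.0000 N (tension)
  F[2-3] = +0.0000 N (tension)
  Rx@0 = +3077.8000 N
  Ry@0 = +4818.9263 N
  Ry@2 = -2477.1463 N

2675.530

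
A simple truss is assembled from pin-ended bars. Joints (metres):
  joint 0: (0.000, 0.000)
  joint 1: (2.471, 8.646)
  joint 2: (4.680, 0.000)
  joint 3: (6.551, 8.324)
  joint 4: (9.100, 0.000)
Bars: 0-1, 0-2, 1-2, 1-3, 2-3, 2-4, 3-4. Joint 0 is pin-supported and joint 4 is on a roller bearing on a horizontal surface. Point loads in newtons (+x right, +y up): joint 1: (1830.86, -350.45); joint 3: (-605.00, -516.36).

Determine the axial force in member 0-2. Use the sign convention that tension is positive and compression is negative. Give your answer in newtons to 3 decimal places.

N=5 nodes, M=7 members, R=3 reactions → 2N=10, M+R=10
member 0 (0-1): L=8.9922, (cx,cy)=(0.2748,0.9615)
member 1 (0-2): L=4.6800, (cx,cy)=(1.0000,0.0000)
member 2 (1-2): L=8.9237, (cx,cy)=(0.2475,-0.9689)
member 3 (1-3): L=4.0927, (cx,cy)=(0.9969,-0.0787)
member 4 (2-3): L=8.5317, (cx,cy)=(0.2193,0.9757)
member 5 (2-4): L=4.4200, (cx,cy)=(1.0000,0.0000)
member 6 (3-4): L=8.7055, (cx,cy)=(0.2928,-0.9562)
solve A·x = −loads:
  F[0-1] = +817.6600 N (tension)
  F[0-2] = +1001.1715 N (tension)
  F[1-2] = -1063.7603 N (compression)
  F[1-3] = -1347.0215 N (compression)
  F[2-3] = +1056.3677 N (tension)
  F[2-4] = +506.1843 N (tension)
  F[3-4] = -1728.7587 N (compression)
  Rx@0 = -1225.8600 N
  Ry@0 = -786.1825 N
  Ry@4 = +1652.9925 N

1001.171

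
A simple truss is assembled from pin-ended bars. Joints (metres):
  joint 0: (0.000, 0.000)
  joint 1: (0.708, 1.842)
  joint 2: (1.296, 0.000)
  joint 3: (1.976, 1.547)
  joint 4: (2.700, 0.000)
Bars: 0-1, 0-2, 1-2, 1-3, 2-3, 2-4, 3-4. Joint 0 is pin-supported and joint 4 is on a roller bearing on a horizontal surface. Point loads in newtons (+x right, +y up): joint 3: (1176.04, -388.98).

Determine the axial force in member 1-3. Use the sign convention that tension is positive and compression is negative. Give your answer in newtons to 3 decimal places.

444.413

N=5 nodes, M=7 members, R=3 reactions → 2N=10, M+R=10
member 0 (0-1): L=1.9734, (cx,cy)=(0.3588,0.9334)
member 1 (0-2): L=1.2960, (cx,cy)=(1.0000,0.0000)
member 2 (1-2): L=1.9336, (cx,cy)=(0.3041,-0.9526)
member 3 (1-3): L=1.3019, (cx,cy)=(0.9740,-0.2266)
member 4 (2-3): L=1.6899, (cx,cy)=(0.4024,0.9155)
member 5 (2-4): L=1.4040, (cx,cy)=(1.0000,0.0000)
member 6 (3-4): L=1.7080, (cx,cy)=(0.4239,-0.9057)
solve A·x = −loads:
  F[0-1] = +610.1441 N (tension)
  F[0-2] = +957.1354 N (tension)
  F[1-2] = -703.5462 N (compression)
  F[1-3] = +444.4130 N (tension)
  F[2-3] = +732.1171 N (tension)
  F[2-4] = +448.5819 N (tension)
  F[3-4] = -1058.2788 N (compression)
  Rx@0 = -1176.0400 N
  Ry@0 = -569.5231 N
  Ry@4 = +958.5031 N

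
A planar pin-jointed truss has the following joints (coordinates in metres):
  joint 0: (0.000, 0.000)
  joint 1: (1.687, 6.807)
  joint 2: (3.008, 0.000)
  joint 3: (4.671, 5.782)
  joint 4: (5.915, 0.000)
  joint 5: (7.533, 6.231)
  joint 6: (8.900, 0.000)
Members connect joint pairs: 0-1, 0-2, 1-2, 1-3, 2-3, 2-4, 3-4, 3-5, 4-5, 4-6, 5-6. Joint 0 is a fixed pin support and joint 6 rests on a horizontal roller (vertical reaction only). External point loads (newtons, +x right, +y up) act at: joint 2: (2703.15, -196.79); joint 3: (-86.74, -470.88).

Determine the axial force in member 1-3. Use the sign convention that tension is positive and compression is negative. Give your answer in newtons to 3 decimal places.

-205.441

N=7 nodes, M=11 members, R=3 reactions → 2N=14, M+R=14
member 0 (0-1): L=7.0129, (cx,cy)=(0.2406,0.9706)
member 1 (0-2): L=3.0080, (cx,cy)=(1.0000,0.0000)
member 2 (1-2): L=6.9340, (cx,cy)=(0.1905,-0.9817)
member 3 (1-3): L=3.1551, (cx,cy)=(0.9458,-0.3249)
member 4 (2-3): L=6.0164, (cx,cy)=(0.2764,0.9610)
member 5 (2-4): L=2.9070, (cx,cy)=(1.0000,0.0000)
member 6 (3-4): L=5.9143, (cx,cy)=(0.2103,-0.9776)
member 7 (3-5): L=2.8970, (cx,cy)=(0.9879,0.1550)
member 8 (4-5): L=6.4376, (cx,cy)=(0.2513,0.9679)
member 9 (4-6): L=2.9850, (cx,cy)=(1.0000,0.0000)
member 10 (5-6): L=6.3792, (cx,cy)=(0.2143,-0.9768)
solve A·x = −loads:
  F[0-1] = -422.7937 N (compression)
  F[0-2] = +2718.1154 N (tension)
  F[1-2] = +486.0209 N (tension)
  F[1-3] = -205.4407 N (compression)
  F[2-3] = -291.6940 N (compression)
  F[2-4] = +188.1850 N (tension)
  F[3-4] = -283.7985 N (compression)
  F[3-5] = -130.0632 N (compression)
  F[4-5] = +286.6510 N (tension)
  F[4-6] = +56.4464 N (tension)
  F[5-6] = -263.4105 N (compression)
  Rx@0 = -2616.4100 N
  Ry@0 = +410.3785 N
  Ry@6 = +257.2915 N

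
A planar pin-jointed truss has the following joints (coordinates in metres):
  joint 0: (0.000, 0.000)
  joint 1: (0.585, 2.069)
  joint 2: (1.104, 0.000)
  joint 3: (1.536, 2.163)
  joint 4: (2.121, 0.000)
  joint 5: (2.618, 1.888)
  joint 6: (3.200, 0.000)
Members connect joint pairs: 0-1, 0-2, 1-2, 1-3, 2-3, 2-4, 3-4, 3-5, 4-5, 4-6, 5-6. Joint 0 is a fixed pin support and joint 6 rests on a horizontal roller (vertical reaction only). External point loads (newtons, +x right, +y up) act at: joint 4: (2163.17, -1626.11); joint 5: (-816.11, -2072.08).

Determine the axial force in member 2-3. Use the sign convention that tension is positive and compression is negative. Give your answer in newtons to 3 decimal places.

N=7 nodes, M=11 members, R=3 reactions → 2N=14, M+R=14
member 0 (0-1): L=2.1501, (cx,cy)=(0.2721,0.9623)
member 1 (0-2): L=1.1040, (cx,cy)=(1.0000,0.0000)
member 2 (1-2): L=2.1331, (cx,cy)=(0.2433,-0.9699)
member 3 (1-3): L=0.9556, (cx,cy)=(0.9952,0.0984)
member 4 (2-3): L=2.2057, (cx,cy)=(0.1959,0.9806)
member 5 (2-4): L=1.0170, (cx,cy)=(1.0000,0.0000)
member 6 (3-4): L=2.2407, (cx,cy)=(0.2611,-0.9653)
member 7 (3-5): L=1.1164, (cx,cy)=(0.9692,-0.2463)
member 8 (4-5): L=1.9523, (cx,cy)=(0.2546,0.9671)
member 9 (4-6): L=1.0790, (cx,cy)=(1.0000,0.0000)
member 10 (5-6): L=1.9757, (cx,cy)=(0.2946,-0.9556)
solve A·x = −loads:
  F[0-1] = -1461.8154 N (compression)
  F[0-2] = +1744.7889 N (tension)
  F[1-2] = +1375.6113 N (tension)
  F[1-3] = -735.9949 N (compression)
  F[2-3] = -1360.6243 N (compression)
  F[2-4] = +2345.9702 N (tension)
  F[3-4] = +1847.1852 N (tension)
  F[3-5] = -1528.2597 N (compression)
  F[4-5] = -162.3598 N (compression)
  F[4-6] = +706.3907 N (tension)
  F[5-6] = -2397.9281 N (compression)
  Rx@0 = -1347.0600 N
  Ry@0 = +1406.6684 N
  Ry@6 = +2291.5216 N

-1360.624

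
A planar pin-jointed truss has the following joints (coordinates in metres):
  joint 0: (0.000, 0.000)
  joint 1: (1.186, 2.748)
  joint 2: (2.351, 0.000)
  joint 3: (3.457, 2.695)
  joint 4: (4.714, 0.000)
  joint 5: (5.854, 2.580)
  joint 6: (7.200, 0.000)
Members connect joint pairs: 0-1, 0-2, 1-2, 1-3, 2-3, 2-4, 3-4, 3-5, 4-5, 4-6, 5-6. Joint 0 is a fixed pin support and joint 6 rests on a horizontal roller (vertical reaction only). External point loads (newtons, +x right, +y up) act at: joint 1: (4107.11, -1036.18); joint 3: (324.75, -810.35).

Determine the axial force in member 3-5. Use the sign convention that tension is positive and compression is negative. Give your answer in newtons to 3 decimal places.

N=7 nodes, M=11 members, R=3 reactions → 2N=14, M+R=14
member 0 (0-1): L=2.9930, (cx,cy)=(0.3963,0.9181)
member 1 (0-2): L=2.3510, (cx,cy)=(1.0000,0.0000)
member 2 (1-2): L=2.9847, (cx,cy)=(0.3903,-0.9207)
member 3 (1-3): L=2.2716, (cx,cy)=(0.9997,-0.0233)
member 4 (2-3): L=2.9131, (cx,cy)=(0.3797,0.9251)
member 5 (2-4): L=2.3630, (cx,cy)=(1.0000,0.0000)
member 6 (3-4): L=2.9737, (cx,cy)=(0.4227,-0.9063)
member 7 (3-5): L=2.3998, (cx,cy)=(0.9989,-0.0479)
member 8 (4-5): L=2.8206, (cx,cy)=(0.4042,0.9147)
member 9 (4-6): L=2.4860, (cx,cy)=(1.0000,0.0000)
member 10 (5-6): L=2.9100, (cx,cy)=(0.4625,-0.8866)
solve A·x = −loads:
  F[0-1] = +438.2069 N (tension)
  F[0-2] = +4258.2175 N (tension)
  F[1-2] = -1477.3579 N (compression)
  F[1-3] = -3357.7429 N (compression)
  F[2-3] = +1470.2595 N (tension)
  F[2-4] = +3123.3774 N (tension)
  F[3-4] = -2369.1213 N (compression)
  F[3-5] = -2124.3873 N (compression)
  F[4-5] = +2347.3190 N (tension)
  F[4-6] = +1173.2451 N (tension)
  F[5-6] = -2536.5131 N (compression)
  Rx@0 = -4431.8600 N
  Ry@0 = -402.3351 N
  Ry@6 = +2248.8651 N

-2124.387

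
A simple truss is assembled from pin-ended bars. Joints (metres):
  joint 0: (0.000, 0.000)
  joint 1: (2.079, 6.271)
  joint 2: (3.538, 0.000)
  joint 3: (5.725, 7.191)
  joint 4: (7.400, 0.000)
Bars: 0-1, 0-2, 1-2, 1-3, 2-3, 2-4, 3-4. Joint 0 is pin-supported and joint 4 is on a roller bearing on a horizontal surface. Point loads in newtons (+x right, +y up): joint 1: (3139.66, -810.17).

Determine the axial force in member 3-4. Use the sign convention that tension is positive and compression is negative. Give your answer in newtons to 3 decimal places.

N=5 nodes, M=7 members, R=3 reactions → 2N=10, M+R=10
member 0 (0-1): L=6.6066, (cx,cy)=(0.3147,0.9492)
member 1 (0-2): L=3.5380, (cx,cy)=(1.0000,0.0000)
member 2 (1-2): L=6.4385, (cx,cy)=(0.2266,-0.9740)
member 3 (1-3): L=3.7603, (cx,cy)=(0.9696,0.2447)
member 4 (2-3): L=7.5162, (cx,cy)=(0.2910,0.9567)
member 5 (2-4): L=3.8620, (cx,cy)=(1.0000,0.0000)
member 6 (3-4): L=7.3835, (cx,cy)=(0.2269,-0.9739)
solve A·x = −loads:
  F[0-1] = +2189.3183 N (tension)
  F[0-2] = +2450.7178 N (tension)
  F[1-2] = -3400.6702 N (compression)
  F[1-3] = -1732.7672 N (compression)
  F[2-3] = +3462.0012 N (tension)
  F[2-4] = +672.7634 N (tension)
  F[3-4] = -2965.5822 N (compression)
  Rx@0 = -3139.6600 N
  Ry@0 = -2078.0937 N
  Ry@4 = +2888.2637 N

-2965.582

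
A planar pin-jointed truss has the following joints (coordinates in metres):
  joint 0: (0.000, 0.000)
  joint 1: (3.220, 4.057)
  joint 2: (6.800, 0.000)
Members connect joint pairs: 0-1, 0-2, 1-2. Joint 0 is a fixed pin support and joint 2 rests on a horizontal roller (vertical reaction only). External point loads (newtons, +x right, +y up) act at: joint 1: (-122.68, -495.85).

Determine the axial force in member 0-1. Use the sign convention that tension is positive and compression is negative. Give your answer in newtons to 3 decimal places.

N=3 nodes, M=3 members, R=3 reactions → 2N=6, M+R=6
member 0 (0-1): L=5.1795, (cx,cy)=(0.6217,0.7833)
member 1 (0-2): L=6.8000, (cx,cy)=(1.0000,0.0000)
member 2 (1-2): L=5.4107, (cx,cy)=(0.6617,-0.7498)
solve A·x = −loads:
  F[0-1] = -426.7262 N (compression)
  F[0-2] = +142.6057 N (tension)
  F[1-2] = -215.5297 N (compression)
  Rx@0 = +122.6800 N
  Ry@0 = +334.2435 N
  Ry@2 = +161.6065 N

-426.726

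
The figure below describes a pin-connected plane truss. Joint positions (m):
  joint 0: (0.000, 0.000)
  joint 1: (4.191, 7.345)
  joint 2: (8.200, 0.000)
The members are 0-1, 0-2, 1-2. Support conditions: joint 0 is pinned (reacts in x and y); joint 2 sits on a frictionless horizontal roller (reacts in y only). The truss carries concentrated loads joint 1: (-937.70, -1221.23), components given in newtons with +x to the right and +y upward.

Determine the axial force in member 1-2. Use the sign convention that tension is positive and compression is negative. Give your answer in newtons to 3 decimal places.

N=3 nodes, M=3 members, R=3 reactions → 2N=6, M+R=6
member 0 (0-1): L=8.4566, (cx,cy)=(0.4956,0.8686)
member 1 (0-2): L=8.2000, (cx,cy)=(1.0000,0.0000)
member 2 (1-2): L=8.3679, (cx,cy)=(0.4791,-0.8778)
solve A·x = −loads:
  F[0-1] = -1654.4588 N (compression)
  F[0-2] = -117.7647 N (compression)
  F[1-2] = +245.8066 N (tension)
  Rx@0 = +937.7000 N
  Ry@0 = +1436.9899 N
  Ry@2 = -215.7599 N

245.807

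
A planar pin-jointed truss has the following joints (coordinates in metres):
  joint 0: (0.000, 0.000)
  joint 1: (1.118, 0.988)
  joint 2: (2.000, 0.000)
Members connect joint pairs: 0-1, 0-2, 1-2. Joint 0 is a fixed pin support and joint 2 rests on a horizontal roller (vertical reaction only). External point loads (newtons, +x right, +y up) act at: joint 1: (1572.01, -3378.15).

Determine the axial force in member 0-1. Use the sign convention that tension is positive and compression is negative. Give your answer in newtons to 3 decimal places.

N=3 nodes, M=3 members, R=3 reactions → 2N=6, M+R=6
member 0 (0-1): L=1.4920, (cx,cy)=(0.7493,0.6622)
member 1 (0-2): L=2.0000, (cx,cy)=(1.0000,0.0000)
member 2 (1-2): L=1.3244, (cx,cy)=(0.6660,-0.7460)
solve A·x = −loads:
  F[0-1] = -1077.0063 N (compression)
  F[0-2] = +2379.0422 N (tension)
  F[1-2] = -3572.3727 N (compression)
  Rx@0 = -1572.0100 N
  Ry@0 = +713.1912 N
  Ry@2 = +2664.9588 N

-1077.006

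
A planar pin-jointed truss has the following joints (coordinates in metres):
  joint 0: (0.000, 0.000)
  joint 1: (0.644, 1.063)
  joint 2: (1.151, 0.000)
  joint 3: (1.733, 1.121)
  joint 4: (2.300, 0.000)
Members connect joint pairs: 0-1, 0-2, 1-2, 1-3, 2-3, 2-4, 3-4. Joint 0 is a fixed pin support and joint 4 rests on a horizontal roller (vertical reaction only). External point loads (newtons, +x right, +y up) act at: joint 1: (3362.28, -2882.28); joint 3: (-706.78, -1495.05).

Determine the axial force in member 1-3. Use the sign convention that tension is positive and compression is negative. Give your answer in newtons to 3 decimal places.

-3246.325

N=5 nodes, M=7 members, R=3 reactions → 2N=10, M+R=10
member 0 (0-1): L=1.2429, (cx,cy)=(0.5182,0.8553)
member 1 (0-2): L=1.1510, (cx,cy)=(1.0000,0.0000)
member 2 (1-2): L=1.1777, (cx,cy)=(0.4305,-0.9026)
member 3 (1-3): L=1.0905, (cx,cy)=(0.9986,0.0532)
member 4 (2-3): L=1.2631, (cx,cy)=(0.4608,0.8875)
member 5 (2-4): L=1.1490, (cx,cy)=(1.0000,0.0000)
member 6 (3-4): L=1.2562, (cx,cy)=(0.4513,-0.8923)
solve A·x = −loads:
  F[0-1] = -1443.1743 N (compression)
  F[0-2] = +3403.2938 N (tension)
  F[1-2] = -2017.0872 N (compression)
  F[1-3] = -3246.3248 N (compression)
  F[2-3] = +2051.3573 N (tension)
  F[2-4] = +1589.7273 N (tension)
  F[3-4] = -3522.1752 N (compression)
  Rx@0 = -2655.5000 N
  Ry@0 = +1234.3242 N
  Ry@4 = +3143.0058 N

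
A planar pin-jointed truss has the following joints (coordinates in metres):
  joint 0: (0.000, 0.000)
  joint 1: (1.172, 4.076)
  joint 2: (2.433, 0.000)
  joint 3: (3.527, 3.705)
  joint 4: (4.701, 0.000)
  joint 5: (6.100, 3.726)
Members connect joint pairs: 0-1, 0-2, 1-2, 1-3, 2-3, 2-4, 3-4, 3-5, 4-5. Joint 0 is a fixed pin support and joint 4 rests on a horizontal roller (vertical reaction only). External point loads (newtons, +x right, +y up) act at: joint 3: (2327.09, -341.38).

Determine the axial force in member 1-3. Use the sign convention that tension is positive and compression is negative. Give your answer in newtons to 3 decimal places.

1110.887

N=6 nodes, M=9 members, R=3 reactions → 2N=12, M+R=12
member 0 (0-1): L=4.2412, (cx,cy)=(0.2763,0.9611)
member 1 (0-2): L=2.4330, (cx,cy)=(1.0000,0.0000)
member 2 (1-2): L=4.2666, (cx,cy)=(0.2956,-0.9553)
member 3 (1-3): L=2.3840, (cx,cy)=(0.9878,-0.1556)
member 4 (2-3): L=3.8631, (cx,cy)=(0.2832,0.9591)
member 5 (2-4): L=2.2680, (cx,cy)=(1.0000,0.0000)
member 6 (3-4): L=3.8866, (cx,cy)=(0.3021,-0.9533)
member 7 (3-5): L=2.5731, (cx,cy)=(1.0000,0.0082)
member 8 (4-5): L=3.9800, (cx,cy)=(0.3515,0.9362)
solve A·x = −loads:
  F[0-1] = +1819.6531 N (tension)
  F[0-2] = +1824.2469 N (tension)
  F[1-2] = -2011.5310 N (compression)
  F[1-3] = +1110.8873 N (tension)
  F[2-3] = +2003.6927 N (tension)
  F[2-4] = +662.3121 N (tension)
  F[3-4] = -2192.5993 N (compression)
  F[3-5] = -0.0000 N (compression)
  F[4-5] = +0.0000 N (tension)
  Rx@0 = -2327.0900 N
  Ry@0 = -1748.7956 N
  Ry@4 = +2090.1756 N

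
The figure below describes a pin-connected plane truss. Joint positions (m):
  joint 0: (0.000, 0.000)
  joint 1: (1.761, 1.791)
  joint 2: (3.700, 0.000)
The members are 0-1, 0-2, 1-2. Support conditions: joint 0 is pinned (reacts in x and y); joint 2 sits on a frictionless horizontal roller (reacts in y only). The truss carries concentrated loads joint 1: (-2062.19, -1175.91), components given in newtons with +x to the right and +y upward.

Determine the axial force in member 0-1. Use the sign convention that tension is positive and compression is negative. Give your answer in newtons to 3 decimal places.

-2264.138

N=3 nodes, M=3 members, R=3 reactions → 2N=6, M+R=6
member 0 (0-1): L=2.5117, (cx,cy)=(0.7011,0.7131)
member 1 (0-2): L=3.7000, (cx,cy)=(1.0000,0.0000)
member 2 (1-2): L=2.6396, (cx,cy)=(0.7346,-0.6785)
solve A·x = −loads:
  F[0-1] = -2264.1383 N (compression)
  F[0-2] = -474.7809 N (compression)
  F[1-2] = +646.3249 N (tension)
  Rx@0 = +2062.1900 N
  Ry@0 = +1614.4518 N
  Ry@2 = -438.5418 N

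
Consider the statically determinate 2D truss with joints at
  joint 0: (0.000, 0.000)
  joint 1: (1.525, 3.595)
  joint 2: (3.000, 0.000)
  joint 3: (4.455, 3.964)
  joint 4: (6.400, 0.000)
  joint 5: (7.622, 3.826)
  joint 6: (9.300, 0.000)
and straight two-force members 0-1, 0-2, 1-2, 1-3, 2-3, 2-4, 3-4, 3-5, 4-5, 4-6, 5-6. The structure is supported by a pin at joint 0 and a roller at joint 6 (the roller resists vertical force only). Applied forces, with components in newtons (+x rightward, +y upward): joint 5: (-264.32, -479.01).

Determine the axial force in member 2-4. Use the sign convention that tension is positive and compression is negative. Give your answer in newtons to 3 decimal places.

-44.977

N=7 nodes, M=11 members, R=3 reactions → 2N=14, M+R=14
member 0 (0-1): L=3.9051, (cx,cy)=(0.3905,0.9206)
member 1 (0-2): L=3.0000, (cx,cy)=(1.0000,0.0000)
member 2 (1-2): L=3.8858, (cx,cy)=(0.3796,-0.9252)
member 3 (1-3): L=2.9531, (cx,cy)=(0.9922,0.1250)
member 4 (2-3): L=4.2226, (cx,cy)=(0.3446,0.9388)
member 5 (2-4): L=3.4000, (cx,cy)=(1.0000,0.0000)
member 6 (3-4): L=4.4155, (cx,cy)=(0.4405,-0.8978)
member 7 (3-5): L=3.1700, (cx,cy)=(0.9991,-0.0435)
member 8 (4-5): L=4.0164, (cx,cy)=(0.3043,0.9526)
member 9 (4-6): L=2.9000, (cx,cy)=(1.0000,0.0000)
member 10 (5-6): L=4.1778, (cx,cy)=(0.4016,-0.9158)
solve A·x = −loads:
  F[0-1] = -212.0024 N (compression)
  F[0-2] = -181.5295 N (compression)
  F[1-2] = +189.8760 N (tension)
  F[1-3] = -156.0878 N (compression)
  F[2-3] = -187.1248 N (compression)
  F[2-4] = -44.9770 N (compression)
  F[3-4] = +233.0249 N (tension)
  F[3-5] = -322.2954 N (compression)
  F[4-5] = -219.6104 N (compression)
  F[4-6] = +124.4867 N (tension)
  F[5-6] = -309.9402 N (compression)
  Rx@0 = +264.3200 N
  Ry@0 = +195.1685 N
  Ry@6 = +283.8415 N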